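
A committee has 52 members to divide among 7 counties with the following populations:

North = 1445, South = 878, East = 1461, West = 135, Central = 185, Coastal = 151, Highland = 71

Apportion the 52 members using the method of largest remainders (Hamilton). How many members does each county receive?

North: 17; South: 10; East: 18; West: 2; Central: 2; Coastal: 2; Highland: 1

Total 4326; standard divisor 4326/52 ≈ 83.192.
Standard quotas: North 17.369, South 10.554, East 17.562, West 1.623, Central 2.224, Coastal 1.815, Highland 0.853.
Lower quotas: North 17, South 10, East 17, West 1, Central 2, Coastal 1, Highland 0 (sum 48, leaving 4 seats).
Remainders in descending order: Highland 0.853, Coastal 0.815, West 0.623, East 0.562, South 0.554, North 0.369, Central 0.224.
Largest remainders: Highland, Coastal, West, East receive the extra seats.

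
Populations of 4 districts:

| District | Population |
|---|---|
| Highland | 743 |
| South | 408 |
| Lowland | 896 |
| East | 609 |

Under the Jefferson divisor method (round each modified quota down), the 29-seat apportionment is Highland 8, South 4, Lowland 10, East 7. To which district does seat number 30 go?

Priority for the next seat is population ÷ (current seats + 1).
Priorities: Highland 82.556, South 81.600, Lowland 81.455, East 76.125.
Highest priority: Highland.

Highland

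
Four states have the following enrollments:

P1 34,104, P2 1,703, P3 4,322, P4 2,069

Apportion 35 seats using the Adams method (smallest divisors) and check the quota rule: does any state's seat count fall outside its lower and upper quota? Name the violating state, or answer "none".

P1

Standard quotas: P1 28.287, P2 1.413, P3 3.585, P4 1.716.
Adams allocation: P1 27, P2 2, P3 4, P4 2.
P1 has quota 28.287 (lower 28, upper 29) but receives 27 — outside the quota interval.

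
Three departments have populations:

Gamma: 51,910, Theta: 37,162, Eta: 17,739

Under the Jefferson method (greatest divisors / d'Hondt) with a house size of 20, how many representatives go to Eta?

Standard divisor 106811/20 ≈ 5340.55; standard quotas: Gamma 9.720, Theta 6.958, Eta 3.322.
Rounding down gives 9, 6, 3 = 18 seats, so the divisor must be adjusted.
With modified divisor 5000: modified quotas Gamma 10.382, Theta 7.432, Eta 3.548.
Rounding down: Gamma 10, Theta 7, Eta 3 (total 20).
Eta receives 3.

3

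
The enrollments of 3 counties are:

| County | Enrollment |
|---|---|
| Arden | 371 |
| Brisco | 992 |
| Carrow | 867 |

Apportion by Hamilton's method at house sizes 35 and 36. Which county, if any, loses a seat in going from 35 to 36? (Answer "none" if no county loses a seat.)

none

At 35 seats: Arden 6, Brisco 15, Carrow 14.
At 36 seats: Arden 6, Brisco 16, Carrow 14.
No county's allocation decreased.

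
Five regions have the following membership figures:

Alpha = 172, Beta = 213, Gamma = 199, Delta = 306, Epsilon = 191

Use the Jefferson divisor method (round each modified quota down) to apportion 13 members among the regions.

Alpha=2, Beta=3, Gamma=2, Delta=4, Epsilon=2

Standard divisor 1081/13 ≈ 83.154; standard quotas: Alpha 2.068, Beta 2.562, Gamma 2.393, Delta 3.680, Epsilon 2.297.
Rounding down gives 2, 2, 2, 3, 2 = 11 seats, so the divisor must be adjusted.
With modified divisor 70: modified quotas Alpha 2.457, Beta 3.043, Gamma 2.843, Delta 4.371, Epsilon 2.729.
Rounding down: Alpha 2, Beta 3, Gamma 2, Delta 4, Epsilon 2 (total 13).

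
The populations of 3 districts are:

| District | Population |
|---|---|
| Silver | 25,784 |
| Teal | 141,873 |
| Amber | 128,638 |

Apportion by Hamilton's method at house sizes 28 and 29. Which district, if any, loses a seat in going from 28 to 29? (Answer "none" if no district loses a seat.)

At 28 seats: Silver 3, Teal 13, Amber 12.
At 29 seats: Silver 2, Teal 14, Amber 13.
Silver drops from 3 to 2.

Silver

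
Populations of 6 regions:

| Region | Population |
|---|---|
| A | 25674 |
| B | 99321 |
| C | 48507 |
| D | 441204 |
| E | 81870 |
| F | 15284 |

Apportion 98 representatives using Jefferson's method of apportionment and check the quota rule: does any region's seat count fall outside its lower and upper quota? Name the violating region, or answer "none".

D

Standard quotas: A 3.534, B 13.673, C 6.678, D 60.739, E 11.271, F 2.104.
Jefferson allocation: A 3, B 14, C 6, D 62, E 11, F 2.
D has quota 60.739 (lower 60, upper 61) but receives 62 — outside the quota interval.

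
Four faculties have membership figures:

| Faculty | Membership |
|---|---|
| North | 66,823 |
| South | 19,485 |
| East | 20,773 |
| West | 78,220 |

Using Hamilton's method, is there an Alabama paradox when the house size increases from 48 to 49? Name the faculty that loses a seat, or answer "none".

East

At 48 seats: North 17, South 5, East 6, West 20.
At 49 seats: North 18, South 5, East 5, West 21.
East drops from 6 to 5.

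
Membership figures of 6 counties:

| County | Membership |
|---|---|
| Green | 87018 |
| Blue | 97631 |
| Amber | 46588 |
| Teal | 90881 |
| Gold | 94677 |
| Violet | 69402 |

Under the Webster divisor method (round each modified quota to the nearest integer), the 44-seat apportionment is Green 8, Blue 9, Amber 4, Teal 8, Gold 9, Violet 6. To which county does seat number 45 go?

Teal

Priority for the next seat is population ÷ (current seats + 0.5).
Priorities: Green 10237.412, Blue 10276.947, Amber 10352.889, Teal 10691.882, Gold 9966.000, Violet 10677.231.
Highest priority: Teal.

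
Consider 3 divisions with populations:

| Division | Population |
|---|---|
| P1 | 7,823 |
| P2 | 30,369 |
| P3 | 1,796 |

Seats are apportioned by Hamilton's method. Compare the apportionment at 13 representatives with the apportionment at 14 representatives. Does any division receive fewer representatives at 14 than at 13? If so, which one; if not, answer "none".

P3

At 13 seats: P1 2, P2 10, P3 1.
At 14 seats: P1 3, P2 11, P3 0.
P3 drops from 1 to 0.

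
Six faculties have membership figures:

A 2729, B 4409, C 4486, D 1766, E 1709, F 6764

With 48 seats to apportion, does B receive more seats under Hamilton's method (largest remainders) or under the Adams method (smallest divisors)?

Adams

Hamilton: A 6, B 9, C 10, D 4, E 4, F 15.
Adams: A 6, B 10, C 10, D 4, E 4, F 14.
B gets 9 under Hamilton and 10 under Adams.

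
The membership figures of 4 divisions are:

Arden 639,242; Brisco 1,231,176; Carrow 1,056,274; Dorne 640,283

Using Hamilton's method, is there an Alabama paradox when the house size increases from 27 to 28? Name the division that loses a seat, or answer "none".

At 27 seats: Arden 5, Brisco 9, Carrow 8, Dorne 5.
At 28 seats: Arden 5, Brisco 10, Carrow 8, Dorne 5.
No division's allocation decreased.

none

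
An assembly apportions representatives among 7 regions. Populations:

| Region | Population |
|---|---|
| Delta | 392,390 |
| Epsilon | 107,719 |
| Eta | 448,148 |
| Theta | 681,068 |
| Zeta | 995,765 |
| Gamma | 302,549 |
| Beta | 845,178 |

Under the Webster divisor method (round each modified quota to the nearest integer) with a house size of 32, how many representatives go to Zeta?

8

Standard divisor 3772817/32 ≈ 117900.531; standard quotas: Delta 3.328, Epsilon 0.914, Eta 3.801, Theta 5.777, Zeta 8.446, Gamma 2.566, Beta 7.169.
Rounding to the nearest integer gives Delta 3, Epsilon 1, Eta 4, Theta 6, Zeta 8, Gamma 3, Beta 7 — total 32, matching the house size, so no adjustment is needed.
Zeta receives 8.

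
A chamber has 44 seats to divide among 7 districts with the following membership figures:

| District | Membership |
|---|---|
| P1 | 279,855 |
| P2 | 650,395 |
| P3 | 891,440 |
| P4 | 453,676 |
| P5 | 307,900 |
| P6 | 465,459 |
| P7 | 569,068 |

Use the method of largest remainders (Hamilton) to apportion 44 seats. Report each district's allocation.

P1 3, P2 8, P3 11, P4 5, P5 4, P6 6, P7 7

Total 3617793; standard divisor 3617793/44 ≈ 82222.568.
Standard quotas: P1 3.4036, P2 7.9102, P3 10.8418, P4 5.5177, P5 3.7447, P6 5.6610, P7 6.9211.
Lower quotas: P1 3, P2 7, P3 10, P4 5, P5 3, P6 5, P7 6 (sum 39, leaving 5 seats).
Remainders in descending order: P7 0.9211, P2 0.9102, P3 0.8418, P5 0.7447, P6 0.6610, P4 0.5177, P1 0.4036.
The surplus seats go to P7, P2, P3, P5, P6.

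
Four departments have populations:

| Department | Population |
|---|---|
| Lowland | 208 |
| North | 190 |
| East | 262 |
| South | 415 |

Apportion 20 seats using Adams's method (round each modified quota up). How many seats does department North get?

4

Standard divisor 1075/20 ≈ 53.75; standard quotas: Lowland 3.870, North 3.535, East 4.874, South 7.721.
Rounding up gives 4, 4, 5, 8 = 21 seats, so the divisor must be adjusted.
With modified divisor 60: modified quotas Lowland 3.467, North 3.167, East 4.367, South 6.917.
Rounding up: Lowland 4, North 4, East 5, South 7 (total 20).
North receives 4.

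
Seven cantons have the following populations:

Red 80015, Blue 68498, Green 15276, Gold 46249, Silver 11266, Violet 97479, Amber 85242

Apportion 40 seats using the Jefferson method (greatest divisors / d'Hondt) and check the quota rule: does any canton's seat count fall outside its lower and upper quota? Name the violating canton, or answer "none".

Standard quotas: Red 7.922, Blue 6.782, Green 1.512, Gold 4.579, Silver 1.115, Violet 9.651, Amber 8.439.
Jefferson allocation: Red 8, Blue 7, Green 1, Gold 4, Silver 1, Violet 10, Amber 9.
Every allocation lies between the lower and upper quota.

none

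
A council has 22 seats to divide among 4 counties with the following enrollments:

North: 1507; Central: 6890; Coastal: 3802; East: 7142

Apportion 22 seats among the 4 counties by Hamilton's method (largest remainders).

The standard divisor is 19341/22 ≈ 879.136.
Standard quotas: North 1.7142, Central 7.8372, Coastal 4.3247, East 8.1239.
Lower quotas: North 1, Central 7, Coastal 4, East 8 (sum 20, leaving 2 seats).
Remainders in descending order: Central 0.8372, North 0.7142, Coastal 0.3247, East 0.1239.
The surplus seats go to Central, North.

North 2, Central 8, Coastal 4, East 8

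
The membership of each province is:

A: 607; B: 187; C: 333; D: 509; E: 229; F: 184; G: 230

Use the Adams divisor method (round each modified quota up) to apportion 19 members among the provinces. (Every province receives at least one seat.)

A 4, B 2, C 3, D 4, E 2, F 2, G 2

Standard divisor 2279/19 ≈ 119.947; standard quotas: A 5.061, B 1.559, C 2.776, D 4.244, E 1.909, F 1.534, G 1.918.
Rounding up gives 6, 2, 3, 5, 2, 2, 2 = 22 seats, so the divisor must be adjusted.
With modified divisor 160: modified quotas A 3.794, B 1.169, C 2.081, D 3.181, E 1.431, F 1.150, G 1.438.
Rounding up: A 4, B 2, C 3, D 4, E 2, F 2, G 2 (total 19).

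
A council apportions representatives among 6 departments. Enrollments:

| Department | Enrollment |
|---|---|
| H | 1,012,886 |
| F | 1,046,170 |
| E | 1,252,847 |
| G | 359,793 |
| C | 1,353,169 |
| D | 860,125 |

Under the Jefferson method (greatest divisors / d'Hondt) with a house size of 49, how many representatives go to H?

Standard divisor 5884990/49 ≈ 120101.837; standard quotas: H 8.434, F 8.711, E 10.432, G 2.996, C 11.267, D 7.162.
Rounding down gives 8, 8, 10, 2, 11, 7 = 46 seats, so the divisor must be adjusted.
With modified divisor 113300: modified quotas H 8.940, F 9.234, E 11.058, G 3.176, C 11.943, D 7.592.
Rounding down: H 8, F 9, E 11, G 3, C 11, D 7 (total 49).
H receives 8.

8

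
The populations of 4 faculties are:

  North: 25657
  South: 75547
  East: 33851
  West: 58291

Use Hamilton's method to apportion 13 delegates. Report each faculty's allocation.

The standard divisor is 193346/13 ≈ 14872.769.
Standard quotas: North 1.7251, South 5.0796, East 2.2760, West 3.9193.
Lower quotas: North 1, South 5, East 2, West 3 (sum 11, leaving 2 seats).
Remainders in descending order: West 0.9193, North 0.7251, East 0.2760, South 0.0796.
Largest remainders: West, North receive the extra seats.

North 2, South 5, East 2, West 4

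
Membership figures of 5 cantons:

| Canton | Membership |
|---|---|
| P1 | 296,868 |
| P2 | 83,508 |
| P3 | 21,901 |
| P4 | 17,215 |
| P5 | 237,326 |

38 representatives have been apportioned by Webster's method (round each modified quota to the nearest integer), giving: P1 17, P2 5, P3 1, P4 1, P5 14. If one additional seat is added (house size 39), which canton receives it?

P1

Priority for the next seat is population ÷ (current seats + 0.5).
Priorities: P1 16963.886, P2 15183.273, P3 14600.667, P4 11476.667, P5 16367.310.
Highest priority: P1.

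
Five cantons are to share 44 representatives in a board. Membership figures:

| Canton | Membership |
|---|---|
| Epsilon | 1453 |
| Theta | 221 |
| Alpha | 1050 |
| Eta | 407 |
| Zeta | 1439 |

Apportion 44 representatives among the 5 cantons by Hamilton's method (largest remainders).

Standard divisor: 4570 ÷ 44 ≈ 103.864.
Standard quotas: Epsilon 13.989, Theta 2.128, Alpha 10.109, Eta 3.919, Zeta 13.855.
Lower quotas: Epsilon 13, Theta 2, Alpha 10, Eta 3, Zeta 13 (sum 41, leaving 3 seats).
Remainders in descending order: Epsilon 0.989, Eta 0.919, Zeta 0.855, Theta 0.128, Alpha 0.109.
The surplus seats go to Epsilon, Eta, Zeta.

Epsilon=14; Theta=2; Alpha=10; Eta=4; Zeta=14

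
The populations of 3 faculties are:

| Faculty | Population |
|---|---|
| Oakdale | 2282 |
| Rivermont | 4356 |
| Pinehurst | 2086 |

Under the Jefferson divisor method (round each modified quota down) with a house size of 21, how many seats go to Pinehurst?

5

Standard divisor 8724/21 ≈ 415.429; standard quotas: Oakdale 5.493, Rivermont 10.486, Pinehurst 5.021.
Rounding down gives 5, 10, 5 = 20 seats, so the divisor must be adjusted.
With modified divisor 390: modified quotas Oakdale 5.851, Rivermont 11.169, Pinehurst 5.349.
Rounding down: Oakdale 5, Rivermont 11, Pinehurst 5 (total 21).
Pinehurst receives 5.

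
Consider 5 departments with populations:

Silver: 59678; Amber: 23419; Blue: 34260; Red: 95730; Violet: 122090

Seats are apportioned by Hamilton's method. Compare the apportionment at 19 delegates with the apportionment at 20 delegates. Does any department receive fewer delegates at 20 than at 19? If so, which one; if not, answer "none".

none

At 19 seats: Silver 3, Amber 1, Blue 2, Red 6, Violet 7.
At 20 seats: Silver 4, Amber 1, Blue 2, Red 6, Violet 7.
No department's allocation decreased.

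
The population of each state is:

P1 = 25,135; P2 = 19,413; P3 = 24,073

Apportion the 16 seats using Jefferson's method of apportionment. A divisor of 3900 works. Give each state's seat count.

With modified divisor 3900: modified quotas P1 6.445, P2 4.978, P3 6.173.
Rounding down: P1 6, P2 4, P3 6 (total 16).

P1 6; P2 4; P3 6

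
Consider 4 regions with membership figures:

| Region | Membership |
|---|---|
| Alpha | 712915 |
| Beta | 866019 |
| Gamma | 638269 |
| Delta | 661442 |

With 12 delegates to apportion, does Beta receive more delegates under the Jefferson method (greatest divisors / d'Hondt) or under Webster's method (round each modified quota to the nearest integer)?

Jefferson: Alpha 3, Beta 4, Gamma 2, Delta 3.
Webster: Alpha 3, Beta 3, Gamma 3, Delta 3.
Beta gets 4 under Jefferson and 3 under Webster.

Jefferson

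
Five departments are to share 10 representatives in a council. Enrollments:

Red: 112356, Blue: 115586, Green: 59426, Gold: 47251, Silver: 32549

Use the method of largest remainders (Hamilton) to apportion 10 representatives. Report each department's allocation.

The standard divisor is 367168/10 ≈ 36716.8.
Standard quotas: Red 3.0601, Blue 3.1480, Green 1.6185, Gold 1.2869, Silver 0.8865.
Lower quotas: Red 3, Blue 3, Green 1, Gold 1, Silver 0 (sum 8, leaving 2 seats).
Remainders in descending order: Silver 0.8865, Green 0.6185, Gold 0.2869, Blue 0.1480, Red 0.0601.
Largest remainders: Silver, Green receive the extra seats.

Red 3; Blue 3; Green 2; Gold 1; Silver 1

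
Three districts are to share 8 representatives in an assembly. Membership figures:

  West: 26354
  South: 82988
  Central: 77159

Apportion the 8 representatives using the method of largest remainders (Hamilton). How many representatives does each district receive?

West 1, South 4, Central 3

Standard divisor: 186501 ÷ 8 ≈ 23312.625.
Standard quotas: West 1.1305, South 3.5598, Central 3.3098.
Lower quotas: West 1, South 3, Central 3 (sum 7, leaving 1 seat).
Remainders in descending order: South 0.5598, Central 0.3098, West 0.1305.
The surplus seat goes to South.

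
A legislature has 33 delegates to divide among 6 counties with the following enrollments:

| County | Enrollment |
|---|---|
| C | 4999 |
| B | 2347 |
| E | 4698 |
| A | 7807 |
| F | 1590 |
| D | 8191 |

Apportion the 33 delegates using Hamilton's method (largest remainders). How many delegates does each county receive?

Total 29632; standard divisor 29632/33 ≈ 897.939.
Standard quotas: C 5.5672, B 2.6138, E 5.2320, A 8.6944, F 1.7707, D 9.1220.
Lower quotas: C 5, B 2, E 5, A 8, F 1, D 9 (sum 30, leaving 3 seats).
Remainders in descending order: F 0.7707, A 0.6944, B 0.6138, C 0.5672, E 0.2320, D 0.1220.
The surplus seats go to F, A, B.

C=5, B=3, E=5, A=9, F=2, D=9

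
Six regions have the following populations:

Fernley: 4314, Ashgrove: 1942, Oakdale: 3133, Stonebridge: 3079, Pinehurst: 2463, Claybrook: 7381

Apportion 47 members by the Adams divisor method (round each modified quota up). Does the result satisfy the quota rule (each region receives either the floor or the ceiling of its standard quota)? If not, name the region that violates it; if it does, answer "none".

Standard quotas: Fernley 9.087, Ashgrove 4.091, Oakdale 6.600, Stonebridge 6.486, Pinehurst 5.188, Claybrook 15.548.
Adams allocation: Fernley 9, Ashgrove 4, Oakdale 7, Stonebridge 7, Pinehurst 5, Claybrook 15.
Every allocation lies between the lower and upper quota.

none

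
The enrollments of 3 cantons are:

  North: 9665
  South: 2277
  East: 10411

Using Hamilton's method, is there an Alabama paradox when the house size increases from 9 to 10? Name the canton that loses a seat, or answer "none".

At 9 seats: North 4, South 1, East 4.
At 10 seats: North 4, South 1, East 5.
No canton's allocation decreased.

none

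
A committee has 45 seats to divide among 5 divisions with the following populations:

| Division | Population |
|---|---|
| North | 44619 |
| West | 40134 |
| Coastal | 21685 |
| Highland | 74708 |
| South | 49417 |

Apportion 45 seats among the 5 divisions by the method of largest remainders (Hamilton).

North 9; West 8; Coastal 4; Highland 14; South 10

Standard divisor: 230563 ÷ 45 ≈ 5123.622.
Standard quotas: North 8.7085, West 7.8331, Coastal 4.2324, Highland 14.5811, South 9.6449.
Lower quotas: North 8, West 7, Coastal 4, Highland 14, South 9 (sum 42, leaving 3 seats).
Remainders in descending order: West 0.8331, North 0.7085, South 0.6449, Highland 0.5811, Coastal 0.2324.
The surplus seats go to West, North, South.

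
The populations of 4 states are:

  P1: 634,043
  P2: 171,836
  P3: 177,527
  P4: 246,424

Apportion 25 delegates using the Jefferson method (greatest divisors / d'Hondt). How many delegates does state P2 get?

Standard divisor 1229830/25 ≈ 49193.2; standard quotas: P1 12.889, P2 3.493, P3 3.609, P4 5.009.
Rounding down gives 12, 3, 3, 5 = 23 seats, so the divisor must be adjusted.
With modified divisor 44800: modified quotas P1 14.153, P2 3.836, P3 3.963, P4 5.501.
Rounding down: P1 14, P2 3, P3 3, P4 5 (total 25).
P2 receives 3.

3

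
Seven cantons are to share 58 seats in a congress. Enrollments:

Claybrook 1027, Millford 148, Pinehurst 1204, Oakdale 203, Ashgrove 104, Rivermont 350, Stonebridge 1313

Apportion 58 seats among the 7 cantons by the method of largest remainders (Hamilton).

Claybrook: 14, Millford: 2, Pinehurst: 16, Oakdale: 3, Ashgrove: 1, Rivermont: 5, Stonebridge: 17

The standard divisor is 4349/58 ≈ 74.983.
Standard quotas: Claybrook 13.696, Millford 1.974, Pinehurst 16.057, Oakdale 2.707, Ashgrove 1.387, Rivermont 4.668, Stonebridge 17.511.
Lower quotas: Claybrook 13, Millford 1, Pinehurst 16, Oakdale 2, Ashgrove 1, Rivermont 4, Stonebridge 17 (sum 54, leaving 4 seats).
Remainders in descending order: Millford 0.974, Oakdale 0.707, Claybrook 0.696, Rivermont 0.668, Stonebridge 0.511, Ashgrove 0.387, Pinehurst 0.057.
The surplus seats go to Millford, Oakdale, Claybrook, Rivermont.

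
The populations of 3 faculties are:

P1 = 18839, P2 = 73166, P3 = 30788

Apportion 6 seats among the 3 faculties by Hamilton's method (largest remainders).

P1: 1, P2: 4, P3: 1

The standard divisor is 122793/6 ≈ 20465.5.
Standard quotas: P1 0.9205, P2 3.5751, P3 1.5044.
Lower quotas: P1 0, P2 3, P3 1 (sum 4, leaving 2 seats).
Remainders in descending order: P1 0.9205, P2 0.5751, P3 0.5044.
Largest remainders: P1, P2 receive the extra seats.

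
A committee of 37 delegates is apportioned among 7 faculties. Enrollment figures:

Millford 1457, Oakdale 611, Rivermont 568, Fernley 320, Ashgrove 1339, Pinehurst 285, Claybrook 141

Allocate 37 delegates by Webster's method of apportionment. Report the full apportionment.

Standard divisor 4721/37 ≈ 127.595; standard quotas: Millford 11.419, Oakdale 4.789, Rivermont 4.452, Fernley 2.508, Ashgrove 10.494, Pinehurst 2.234, Claybrook 1.105.
Rounding to the nearest integer gives 11, 5, 4, 3, 10, 2, 1 = 36 seats, so the divisor must be adjusted.
With modified divisor 126.94: modified quotas Millford 11.478, Oakdale 4.813, Rivermont 4.475, Fernley 2.521, Ashgrove 10.548, Pinehurst 2.245, Claybrook 1.111.
Rounding to the nearest integer: Millford 11, Oakdale 5, Rivermont 4, Fernley 3, Ashgrove 11, Pinehurst 2, Claybrook 1 (total 37).

Millford 11, Oakdale 5, Rivermont 4, Fernley 3, Ashgrove 11, Pinehurst 2, Claybrook 1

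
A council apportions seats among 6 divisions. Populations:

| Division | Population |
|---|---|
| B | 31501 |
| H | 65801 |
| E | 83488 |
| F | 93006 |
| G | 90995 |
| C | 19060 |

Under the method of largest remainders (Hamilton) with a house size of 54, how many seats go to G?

Total 383851; standard divisor 383851/54 ≈ 7108.352.
Standard quotas: B 4.4315, H 9.2569, E 11.7451, F 13.0840, G 12.8011, C 2.6814.
Lower quotas: B 4, H 9, E 11, F 13, G 12, C 2 (sum 51, leaving 3 seats).
Remainders in descending order: G 0.8011, E 0.7451, C 0.6814, B 0.4315, H 0.2569, F 0.0840.
Largest remainders: G, E, C receive the extra seats.
G receives 13.

13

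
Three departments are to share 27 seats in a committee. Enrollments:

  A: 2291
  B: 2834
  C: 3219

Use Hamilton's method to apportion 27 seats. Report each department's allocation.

A 7; B 9; C 11

The standard divisor is 8344/27 ≈ 309.037.
Standard quotas: A 7.413, B 9.170, C 10.416.
Lower quotas: A 7, B 9, C 10 (sum 26, leaving 1 seat).
Remainders in descending order: C 0.416, A 0.413, B 0.170.
The surplus seat goes to C.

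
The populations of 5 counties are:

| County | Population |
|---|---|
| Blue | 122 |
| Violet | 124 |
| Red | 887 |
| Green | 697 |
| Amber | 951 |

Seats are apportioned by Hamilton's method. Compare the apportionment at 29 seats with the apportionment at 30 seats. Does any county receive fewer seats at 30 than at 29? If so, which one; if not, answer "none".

At 29 seats: Blue 1, Violet 2, Red 9, Green 7, Amber 10.
At 30 seats: Blue 1, Violet 1, Red 10, Green 8, Amber 10.
Violet drops from 2 to 1.

Violet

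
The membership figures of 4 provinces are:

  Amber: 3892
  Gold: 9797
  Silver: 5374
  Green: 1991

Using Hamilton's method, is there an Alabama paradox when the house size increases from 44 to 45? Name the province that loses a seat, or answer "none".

none

At 44 seats: Amber 8, Gold 21, Silver 11, Green 4.
At 45 seats: Amber 8, Gold 21, Silver 12, Green 4.
No province's allocation decreased.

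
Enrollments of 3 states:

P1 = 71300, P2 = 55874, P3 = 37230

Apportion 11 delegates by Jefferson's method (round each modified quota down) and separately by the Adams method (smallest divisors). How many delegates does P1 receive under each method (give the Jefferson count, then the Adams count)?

Jefferson: P1 5, P2 4, P3 2.
Adams: P1 4, P2 4, P3 3.
P1 gets 5 under Jefferson and 4 under Adams.

5 and 4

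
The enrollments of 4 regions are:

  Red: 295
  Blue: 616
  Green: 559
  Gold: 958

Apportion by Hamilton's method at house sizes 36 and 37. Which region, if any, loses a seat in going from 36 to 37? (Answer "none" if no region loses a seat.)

At 36 seats: Red 5, Blue 9, Green 8, Gold 14.
At 37 seats: Red 4, Blue 9, Green 9, Gold 15.
Red drops from 5 to 4.

Red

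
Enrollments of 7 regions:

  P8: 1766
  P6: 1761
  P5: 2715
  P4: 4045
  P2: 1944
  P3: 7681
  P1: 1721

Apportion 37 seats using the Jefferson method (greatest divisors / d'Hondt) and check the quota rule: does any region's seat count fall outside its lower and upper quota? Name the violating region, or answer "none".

Standard quotas: P8 3.020, P6 3.012, P5 4.644, P4 6.918, P2 3.325, P3 13.137, P1 2.944.
Jefferson allocation: P8 3, P6 3, P5 4, P4 7, P2 3, P3 14, P1 3.
Every allocation lies between the lower and upper quota.

none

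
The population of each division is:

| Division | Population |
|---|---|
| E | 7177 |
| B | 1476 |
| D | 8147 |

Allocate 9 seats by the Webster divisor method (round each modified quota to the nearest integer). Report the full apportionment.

Standard divisor 16800/9 ≈ 1866.667; standard quotas: E 3.845, B 0.791, D 4.364.
Rounding to the nearest integer gives E 4, B 1, D 4 — total 9, matching the house size, so no adjustment is needed.

E=4, B=1, D=4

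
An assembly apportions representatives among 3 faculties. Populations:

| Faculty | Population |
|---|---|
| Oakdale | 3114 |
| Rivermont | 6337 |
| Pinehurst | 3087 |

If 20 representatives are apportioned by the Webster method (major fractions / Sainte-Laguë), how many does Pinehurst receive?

5

Standard divisor 12538/20 ≈ 626.9; standard quotas: Oakdale 4.967, Rivermont 10.108, Pinehurst 4.924.
Rounding to the nearest integer gives Oakdale 5, Rivermont 10, Pinehurst 5 — total 20, matching the house size, so no adjustment is needed.
Pinehurst receives 5.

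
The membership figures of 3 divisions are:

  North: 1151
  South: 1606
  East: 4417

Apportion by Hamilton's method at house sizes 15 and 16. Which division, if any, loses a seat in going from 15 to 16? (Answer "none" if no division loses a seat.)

North

At 15 seats: North 3, South 3, East 9.
At 16 seats: North 2, South 4, East 10.
North drops from 3 to 2.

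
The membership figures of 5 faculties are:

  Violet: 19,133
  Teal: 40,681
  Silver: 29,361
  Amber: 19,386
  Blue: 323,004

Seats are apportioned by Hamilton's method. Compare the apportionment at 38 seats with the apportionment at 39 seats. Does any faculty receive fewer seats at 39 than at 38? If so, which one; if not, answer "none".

At 38 seats: Violet 2, Teal 3, Silver 3, Amber 2, Blue 28.
At 39 seats: Violet 2, Teal 4, Silver 2, Amber 2, Blue 29.
Silver drops from 3 to 2.

Silver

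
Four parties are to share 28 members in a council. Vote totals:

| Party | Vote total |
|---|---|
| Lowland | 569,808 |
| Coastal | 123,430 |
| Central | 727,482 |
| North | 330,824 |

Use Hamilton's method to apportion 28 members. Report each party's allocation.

Lowland: 9, Coastal: 2, Central: 12, North: 5

Standard divisor: 1751544 ÷ 28 ≈ 62555.143.
Standard quotas: Lowland 9.1089, Coastal 1.9731, Central 11.6295, North 5.2885.
Lower quotas: Lowland 9, Coastal 1, Central 11, North 5 (sum 26, leaving 2 seats).
Remainders in descending order: Coastal 0.9731, Central 0.6295, North 0.2885, Lowland 0.1089.
Largest remainders: Coastal, Central receive the extra seats.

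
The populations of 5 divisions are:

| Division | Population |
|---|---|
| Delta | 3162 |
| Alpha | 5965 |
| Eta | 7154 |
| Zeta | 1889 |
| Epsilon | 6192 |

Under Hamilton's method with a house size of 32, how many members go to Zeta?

The standard divisor is 24362/32 ≈ 761.312.
Standard quotas: Delta 4.1534, Alpha 7.8352, Eta 9.3969, Zeta 2.4812, Epsilon 8.1333.
Lower quotas: Delta 4, Alpha 7, Eta 9, Zeta 2, Epsilon 8 (sum 30, leaving 2 seats).
Remainders in descending order: Alpha 0.8352, Zeta 0.4812, Eta 0.3969, Delta 0.1534, Epsilon 0.1333.
The surplus seats go to Alpha, Zeta.
Zeta receives 3.

3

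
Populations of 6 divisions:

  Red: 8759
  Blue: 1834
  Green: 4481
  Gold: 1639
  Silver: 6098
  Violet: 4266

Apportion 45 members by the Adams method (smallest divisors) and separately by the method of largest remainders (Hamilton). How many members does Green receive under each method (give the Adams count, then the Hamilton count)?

8 and 7

Adams: Red 14, Blue 3, Green 8, Gold 3, Silver 10, Violet 7.
Hamilton: Red 15, Blue 3, Green 7, Gold 3, Silver 10, Violet 7.
Green gets 8 under Adams and 7 under Hamilton.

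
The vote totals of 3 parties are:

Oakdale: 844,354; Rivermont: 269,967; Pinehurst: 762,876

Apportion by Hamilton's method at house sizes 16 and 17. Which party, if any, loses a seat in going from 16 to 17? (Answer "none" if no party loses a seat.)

At 16 seats: Oakdale 7, Rivermont 2, Pinehurst 7.
At 17 seats: Oakdale 8, Rivermont 2, Pinehurst 7.
No party's allocation decreased.

none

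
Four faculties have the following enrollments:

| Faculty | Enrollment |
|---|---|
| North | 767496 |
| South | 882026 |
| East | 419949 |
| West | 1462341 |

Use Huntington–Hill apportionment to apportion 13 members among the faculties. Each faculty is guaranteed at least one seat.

North: 3, South: 3, East: 2, West: 5

With divisor 281967: modified quotas North 2.722, South 3.128, East 1.489, West 5.186.
Geometric-mean thresholds: North √(2·3)=2.449, South √(3·4)=3.464, East √(1·2)=1.414, West √(5·6)=5.477.
Each quota rounded against its threshold gives North 3, South 3, East 2, West 5 (total 13).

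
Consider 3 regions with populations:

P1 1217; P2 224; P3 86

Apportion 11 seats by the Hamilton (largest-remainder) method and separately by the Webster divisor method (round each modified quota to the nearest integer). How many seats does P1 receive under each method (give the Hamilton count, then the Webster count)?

9 and 8

Hamilton: P1 9, P2 1, P3 1.
Webster: P1 8, P2 2, P3 1.
P1 gets 9 under Hamilton and 8 under Webster.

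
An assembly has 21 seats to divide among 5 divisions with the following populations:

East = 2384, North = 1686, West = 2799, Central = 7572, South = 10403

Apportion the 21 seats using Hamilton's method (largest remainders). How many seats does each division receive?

East=2; North=2; West=2; Central=6; South=9

The standard divisor is 24844/21 ≈ 1183.048.
Standard quotas: East 2.0151, North 1.4251, West 2.3659, Central 6.4004, South 8.7934.
Lower quotas: East 2, North 1, West 2, Central 6, South 8 (sum 19, leaving 2 seats).
Remainders in descending order: South 0.7934, North 0.4251, Central 0.4004, West 0.3659, East 0.0151.
The surplus seats go to South, North.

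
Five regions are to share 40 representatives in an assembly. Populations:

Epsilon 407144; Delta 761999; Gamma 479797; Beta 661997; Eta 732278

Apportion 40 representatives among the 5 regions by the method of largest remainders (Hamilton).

Epsilon=5; Delta=10; Gamma=6; Beta=9; Eta=10

Standard divisor: 3043215 ÷ 40 ≈ 76080.375.
Standard quotas: Epsilon 5.3515, Delta 10.0157, Gamma 6.3064, Beta 8.7013, Eta 9.6251.
Lower quotas: Epsilon 5, Delta 10, Gamma 6, Beta 8, Eta 9 (sum 38, leaving 2 seats).
Remainders in descending order: Beta 0.7013, Eta 0.6251, Epsilon 0.3515, Gamma 0.3064, Delta 0.0157.
Largest remainders: Beta, Eta receive the extra seats.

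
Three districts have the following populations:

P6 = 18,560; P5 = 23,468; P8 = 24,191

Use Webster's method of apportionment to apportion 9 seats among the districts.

Standard divisor 66219/9 ≈ 7357.667; standard quotas: P6 2.523, P5 3.190, P8 3.288.
Rounding to the nearest integer gives P6 3, P5 3, P8 3 — total 9, matching the house size, so no adjustment is needed.

P6 3, P5 3, P8 3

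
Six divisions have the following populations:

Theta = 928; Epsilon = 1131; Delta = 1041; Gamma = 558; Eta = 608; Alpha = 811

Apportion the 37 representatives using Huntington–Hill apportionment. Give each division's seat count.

Theta=7, Epsilon=8, Delta=8, Gamma=4, Eta=4, Alpha=6

With divisor 138: modified quotas Theta 6.725, Epsilon 8.196, Delta 7.543, Gamma 4.043, Eta 4.406, Alpha 5.877.
Geometric-mean thresholds: Theta √(6·7)=6.481, Epsilon √(8·9)=8.485, Delta √(7·8)=7.483, Gamma √(4·5)=4.472, Eta √(4·5)=4.472, Alpha √(5·6)=5.477.
Each quota rounded against its threshold gives Theta 7, Epsilon 8, Delta 8, Gamma 4, Eta 4, Alpha 6 (total 37).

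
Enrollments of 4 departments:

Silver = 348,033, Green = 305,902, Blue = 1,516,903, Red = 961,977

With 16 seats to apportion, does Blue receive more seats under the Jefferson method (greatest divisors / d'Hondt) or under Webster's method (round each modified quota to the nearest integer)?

Jefferson: Silver 2, Green 1, Blue 8, Red 5.
Webster: Silver 2, Green 2, Blue 7, Red 5.
Blue gets 8 under Jefferson and 7 under Webster.

Jefferson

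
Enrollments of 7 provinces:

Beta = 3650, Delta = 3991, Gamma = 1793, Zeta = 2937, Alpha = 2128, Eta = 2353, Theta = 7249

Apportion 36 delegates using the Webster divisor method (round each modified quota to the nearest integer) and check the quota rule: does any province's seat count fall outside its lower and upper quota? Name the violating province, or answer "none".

none

Standard quotas: Beta 5.452, Delta 5.961, Gamma 2.678, Zeta 4.387, Alpha 3.179, Eta 3.515, Theta 10.828.
Webster allocation: Beta 5, Delta 6, Gamma 3, Zeta 4, Alpha 3, Eta 4, Theta 11.
Every allocation lies between the lower and upper quota.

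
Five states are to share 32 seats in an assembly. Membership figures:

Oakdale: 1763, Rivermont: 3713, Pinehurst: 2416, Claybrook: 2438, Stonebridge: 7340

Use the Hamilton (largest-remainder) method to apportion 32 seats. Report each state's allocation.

Total 17670; standard divisor 17670/32 ≈ 552.188.
Standard quotas: Oakdale 3.1928, Rivermont 6.7242, Pinehurst 4.3753, Claybrook 4.4152, Stonebridge 13.2926.
Lower quotas: Oakdale 3, Rivermont 6, Pinehurst 4, Claybrook 4, Stonebridge 13 (sum 30, leaving 2 seats).
Remainders in descending order: Rivermont 0.7242, Claybrook 0.4152, Pinehurst 0.3753, Stonebridge 0.2926, Oakdale 0.1928.
Largest remainders: Rivermont, Claybrook receive the extra seats.

Oakdale 3; Rivermont 7; Pinehurst 4; Claybrook 5; Stonebridge 13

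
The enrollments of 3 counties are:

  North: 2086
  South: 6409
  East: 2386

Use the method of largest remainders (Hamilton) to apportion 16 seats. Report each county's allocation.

North 3, South 9, East 4

Standard divisor: 10881 ÷ 16 ≈ 680.062.
Standard quotas: North 3.0674, South 9.4241, East 3.5085.
Lower quotas: North 3, South 9, East 3 (sum 15, leaving 1 seat).
Remainders in descending order: East 0.5085, South 0.4241, North 0.0674.
Largest remainder: East receives the extra seat.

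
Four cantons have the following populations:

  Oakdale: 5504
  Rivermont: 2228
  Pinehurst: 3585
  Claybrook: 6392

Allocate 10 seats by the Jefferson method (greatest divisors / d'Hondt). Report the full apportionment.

Oakdale 3; Rivermont 1; Pinehurst 2; Claybrook 4

Standard divisor 17709/10 ≈ 1770.9; standard quotas: Oakdale 3.108, Rivermont 1.258, Pinehurst 2.024, Claybrook 3.609.
Rounding down gives 3, 1, 2, 3 = 9 seats, so the divisor must be adjusted.
With modified divisor 1500: modified quotas Oakdale 3.669, Rivermont 1.485, Pinehurst 2.390, Claybrook 4.261.
Rounding down: Oakdale 3, Rivermont 1, Pinehurst 2, Claybrook 4 (total 10).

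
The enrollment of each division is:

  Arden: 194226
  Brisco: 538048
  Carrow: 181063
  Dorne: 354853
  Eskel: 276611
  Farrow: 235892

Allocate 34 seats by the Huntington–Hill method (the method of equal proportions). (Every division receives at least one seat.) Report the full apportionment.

Arden 4; Brisco 10; Carrow 3; Dorne 7; Eskel 5; Farrow 5

With divisor 52508: modified quotas Arden 3.699, Brisco 10.247, Carrow 3.448, Dorne 6.758, Eskel 5.268, Farrow 4.492.
Geometric-mean thresholds: Arden √(3·4)=3.464, Brisco √(10·11)=10.488, Carrow √(3·4)=3.464, Dorne √(6·7)=6.481, Eskel √(5·6)=5.477, Farrow √(4·5)=4.472.
Each quota rounded against its threshold gives Arden 4, Brisco 10, Carrow 3, Dorne 7, Eskel 5, Farrow 5 (total 34).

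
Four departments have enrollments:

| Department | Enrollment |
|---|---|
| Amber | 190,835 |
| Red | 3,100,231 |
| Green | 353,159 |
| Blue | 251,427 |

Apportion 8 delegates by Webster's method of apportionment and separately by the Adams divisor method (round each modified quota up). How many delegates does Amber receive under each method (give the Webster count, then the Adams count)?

0 and 1

Webster: Amber 0, Red 6, Green 1, Blue 1.
Adams: Amber 1, Red 5, Green 1, Blue 1.
Amber gets 0 under Webster and 1 under Adams.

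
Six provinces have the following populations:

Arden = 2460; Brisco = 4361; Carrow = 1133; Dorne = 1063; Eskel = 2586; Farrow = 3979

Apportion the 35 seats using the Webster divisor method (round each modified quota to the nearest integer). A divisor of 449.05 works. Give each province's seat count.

With modified divisor 449.05: modified quotas Arden 5.478, Brisco 9.712, Carrow 2.523, Dorne 2.367, Eskel 5.759, Farrow 8.861.
Rounding to the nearest integer: Arden 5, Brisco 10, Carrow 3, Dorne 2, Eskel 6, Farrow 9 (total 35).

Arden: 5; Brisco: 10; Carrow: 3; Dorne: 2; Eskel: 6; Farrow: 9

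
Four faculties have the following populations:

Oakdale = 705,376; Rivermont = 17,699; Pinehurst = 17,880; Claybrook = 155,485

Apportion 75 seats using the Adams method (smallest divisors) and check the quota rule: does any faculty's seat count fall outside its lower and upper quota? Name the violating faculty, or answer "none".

Standard quotas: Oakdale 59.015, Rivermont 1.481, Pinehurst 1.496, Claybrook 13.009.
Adams allocation: Oakdale 58, Rivermont 2, Pinehurst 2, Claybrook 13.
Oakdale has quota 59.015 (lower 59, upper 60) but receives 58 — outside the quota interval.

Oakdale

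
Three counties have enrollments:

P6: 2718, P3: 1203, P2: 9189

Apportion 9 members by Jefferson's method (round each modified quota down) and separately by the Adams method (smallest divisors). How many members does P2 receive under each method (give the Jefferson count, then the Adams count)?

Jefferson: P6 2, P3 0, P2 7.
Adams: P6 2, P3 1, P2 6.
P2 gets 7 under Jefferson and 6 under Adams.

7 and 6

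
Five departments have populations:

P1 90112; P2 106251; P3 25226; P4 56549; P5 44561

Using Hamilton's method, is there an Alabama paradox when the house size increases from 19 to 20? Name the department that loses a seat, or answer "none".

P3

At 19 seats: P1 5, P2 6, P3 2, P4 3, P5 3.
At 20 seats: P1 6, P2 7, P3 1, P4 3, P5 3.
P3 drops from 2 to 1.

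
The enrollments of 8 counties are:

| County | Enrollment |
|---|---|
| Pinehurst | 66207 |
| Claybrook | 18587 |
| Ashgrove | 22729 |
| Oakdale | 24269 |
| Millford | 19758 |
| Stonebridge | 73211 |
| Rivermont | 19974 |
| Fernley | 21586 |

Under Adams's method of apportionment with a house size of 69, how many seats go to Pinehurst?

17

Standard divisor 266321/69 ≈ 3859.725; standard quotas: Pinehurst 17.153, Claybrook 4.816, Ashgrove 5.889, Oakdale 6.288, Millford 5.119, Stonebridge 18.968, Rivermont 5.175, Fernley 5.593.
Rounding up gives 18, 5, 6, 7, 6, 19, 6, 6 = 73 seats, so the divisor must be adjusted.
With modified divisor 4060: modified quotas Pinehurst 16.307, Claybrook 4.578, Ashgrove 5.598, Oakdale 5.978, Millford 4.867, Stonebridge 18.032, Rivermont 4.920, Fernley 5.317.
Rounding up: Pinehurst 17, Claybrook 5, Ashgrove 6, Oakdale 6, Millford 5, Stonebridge 19, Rivermont 5, Fernley 6 (total 69).
Pinehurst receives 17.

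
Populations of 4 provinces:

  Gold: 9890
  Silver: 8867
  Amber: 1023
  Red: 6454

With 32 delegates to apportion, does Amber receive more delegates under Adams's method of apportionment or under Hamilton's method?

Adams

Adams: Gold 12, Silver 10, Amber 2, Red 8.
Hamilton: Gold 12, Silver 11, Amber 1, Red 8.
Amber gets 2 under Adams and 1 under Hamilton.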